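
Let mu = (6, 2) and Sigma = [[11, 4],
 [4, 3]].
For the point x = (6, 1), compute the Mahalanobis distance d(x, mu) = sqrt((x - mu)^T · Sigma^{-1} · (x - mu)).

Step 1 — centre the observation: (x - mu) = (0, -1).

Step 2 — invert Sigma. det(Sigma) = 11·3 - (4)² = 17.
  Sigma^{-1} = (1/det) · [[d, -b], [-b, a]] = [[0.1765, -0.2353],
 [-0.2353, 0.6471]].

Step 3 — form the quadratic (x - mu)^T · Sigma^{-1} · (x - mu):
  Sigma^{-1} · (x - mu) = (0.2353, -0.6471).
  (x - mu)^T · [Sigma^{-1} · (x - mu)] = (0)·(0.2353) + (-1)·(-0.6471) = 0.6471.

Step 4 — take square root: d = √(0.6471) ≈ 0.8044.

d(x, mu) = √(0.6471) ≈ 0.8044


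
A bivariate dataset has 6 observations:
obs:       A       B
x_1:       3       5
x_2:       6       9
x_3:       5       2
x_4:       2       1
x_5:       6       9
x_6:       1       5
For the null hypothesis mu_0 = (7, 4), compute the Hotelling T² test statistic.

Step 1 — sample mean vector:
  mean(A) = (3 + 6 + 5 + 2 + 6 + 1) / 6 = 23/6 = 3.8333
  mean(B) = (5 + 9 + 2 + 1 + 9 + 5) / 6 = 31/6 = 5.1667
  x̄ = (3.8333, 5.1667),  deviation x̄ - mu_0 = (3.8333, 5.1667) - (7, 4) = (-3.1667, 1.1667).

Step 2 — sample covariance matrix, S[i,j] = (1/(n-1)) · Σ_k (x_{k,i} - mean_i) · (x_{k,j} - mean_j), divisor n-1 = 5:
  S[A,A] = ((-0.8333)·(-0.8333) + (2.1667)·(2.1667) + (1.1667)·(1.1667) + (-1.8333)·(-1.8333) + (2.1667)·(2.1667) + (-2.8333)·(-2.8333)) / 5 = 22.8333/5 = 4.5667
  S[A,B] = ((-0.8333)·(-0.1667) + (2.1667)·(3.8333) + (1.1667)·(-3.1667) + (-1.8333)·(-4.1667) + (2.1667)·(3.8333) + (-2.8333)·(-0.1667)) / 5 = 21.1667/5 = 4.2333
  S[B,B] = ((-0.1667)·(-0.1667) + (3.8333)·(3.8333) + (-3.1667)·(-3.1667) + (-4.1667)·(-4.1667) + (3.8333)·(3.8333) + (-0.1667)·(-0.1667)) / 5 = 56.8333/5 = 11.3667
  S = [[4.5667, 4.2333],
 [4.2333, 11.3667]].

Step 3 — invert S. det(S) = 4.5667·11.3667 - (4.2333)² = 33.9867.
  S^{-1} = (1/det) · [[d, -b], [-b, a]] = [[0.3344, -0.1246],
 [-0.1246, 0.1344]].

Step 4 — quadratic form (x̄ - mu_0)^T · S^{-1} · (x̄ - mu_0):
  S^{-1} · (x̄ - mu_0) = (-1.2044, 0.5512),
  (x̄ - mu_0)^T · [...] = (-3.1667)·(-1.2044) + (1.1667)·(0.5512) = 4.457.

Step 5 — scale by n: T² = 6 · 4.457 = 26.7419.

T² ≈ 26.7419


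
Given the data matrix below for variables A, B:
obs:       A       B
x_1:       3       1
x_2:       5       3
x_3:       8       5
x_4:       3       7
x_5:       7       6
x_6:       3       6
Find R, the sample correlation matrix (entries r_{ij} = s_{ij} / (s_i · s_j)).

Step 1 — column means:
  mean(A) = (3 + 5 + 8 + 3 + 7 + 3) / 6 = 29/6 = 4.8333
  mean(B) = (1 + 3 + 5 + 7 + 6 + 6) / 6 = 28/6 = 4.6667

Step 2 — sample variances and covariances s[i,j] = (1/(n-1)) · Σ_k (x_{k,i} - mean_i) · (x_{k,j} - mean_j), with n-1 = 5:
  s[A,A] = ((-1.8333)·(-1.8333) + (0.1667)·(0.1667) + (3.1667)·(3.1667) + (-1.8333)·(-1.8333) + (2.1667)·(2.1667) + (-1.8333)·(-1.8333)) / 5 = 24.8333/5 = 4.9667
  s[A,B] = ((-1.8333)·(-3.6667) + (0.1667)·(-1.6667) + (3.1667)·(0.3333) + (-1.8333)·(2.3333) + (2.1667)·(1.3333) + (-1.8333)·(1.3333)) / 5 = 3.6667/5 = 0.7333
  s[B,B] = ((-3.6667)·(-3.6667) + (-1.6667)·(-1.6667) + (0.3333)·(0.3333) + (2.3333)·(2.3333) + (1.3333)·(1.3333) + (1.3333)·(1.3333)) / 5 = 25.3333/5 = 5.0667
  Sample standard deviations s_i = √(s[i,i]):
  s(A) = √(4.9667) = 2.2286
  s(B) = √(5.0667) = 2.2509

Step 3 — r_{ij} = s_{ij} / (s_i · s_j):
  r[A,A] = 1 (diagonal).
  r[A,B] = 0.7333 / (2.2286 · 2.2509) = 0.7333 / 5.0164 = 0.1462
  r[B,B] = 1 (diagonal).

R is symmetric with unit diagonal. Assembling:

R = [[1, 0.1462],
 [0.1462, 1]]


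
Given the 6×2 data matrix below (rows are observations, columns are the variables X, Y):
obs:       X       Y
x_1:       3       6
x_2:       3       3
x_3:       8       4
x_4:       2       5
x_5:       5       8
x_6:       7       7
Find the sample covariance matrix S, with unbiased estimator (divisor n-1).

Step 1 — column means:
  mean(X) = (3 + 3 + 8 + 2 + 5 + 7) / 6 = 28/6 = 4.6667
  mean(Y) = (6 + 3 + 4 + 5 + 8 + 7) / 6 = 33/6 = 5.5

Step 2 — sample covariance S[i,j] = (1/(n-1)) · Σ_k (x_{k,i} - mean_i) · (x_{k,j} - mean_j), with n-1 = 5.
  S[X,X] = ((-1.6667)·(-1.6667) + (-1.6667)·(-1.6667) + (3.3333)·(3.3333) + (-2.6667)·(-2.6667) + (0.3333)·(0.3333) + (2.3333)·(2.3333)) / 5 = 29.3333/5 = 5.8667
  S[X,Y] = ((-1.6667)·(0.5) + (-1.6667)·(-2.5) + (3.3333)·(-1.5) + (-2.6667)·(-0.5) + (0.3333)·(2.5) + (2.3333)·(1.5)) / 5 = 4/5 = 0.8
  S[Y,Y] = ((0.5)·(0.5) + (-2.5)·(-2.5) + (-1.5)·(-1.5) + (-0.5)·(-0.5) + (2.5)·(2.5) + (1.5)·(1.5)) / 5 = 17.5/5 = 3.5

S is symmetric (S[j,i] = S[i,j]). Assembling:

S = [[5.8667, 0.8],
 [0.8, 3.5]]


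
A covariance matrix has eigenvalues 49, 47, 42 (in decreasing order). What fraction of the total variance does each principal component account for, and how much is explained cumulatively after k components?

Step 1 — total variance = trace(Sigma) = Σ λ_i = 49 + 47 + 42 = 138.

Step 2 — fraction explained by component i = λ_i / Σ λ:
  PC1: 49/138 = 0.3551
  PC2: 47/138 = 0.3406
  PC3: 42/138 = 0.3043

Step 3 — cumulative fraction after k components = (λ_1 + ... + λ_k) / Σ λ:
  k = 1: 49/138 = 0.3551
  k = 2: (49 + 47)/138 = 96/138 = 0.6957
  k = 3: (49 + 47 + 42)/138 = 138/138 = 1

Summary (fraction, with percent):

explained: PC1 0.3551 (35.51%), PC2 0.3406 (34.06%), PC3 0.3043 (30.43%);  cumulative: 0.3551, 0.6957, 1


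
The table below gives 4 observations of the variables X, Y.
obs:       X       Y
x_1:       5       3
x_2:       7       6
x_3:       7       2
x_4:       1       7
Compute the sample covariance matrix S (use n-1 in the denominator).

Step 1 — column means:
  mean(X) = (5 + 7 + 7 + 1) / 4 = 20/4 = 5
  mean(Y) = (3 + 6 + 2 + 7) / 4 = 18/4 = 4.5

Step 2 — sample covariance S[i,j] = (1/(n-1)) · Σ_k (x_{k,i} - mean_i) · (x_{k,j} - mean_j), with n-1 = 3.
  S[X,X] = ((0)·(0) + (2)·(2) + (2)·(2) + (-4)·(-4)) / 3 = 24/3 = 8
  S[X,Y] = ((0)·(-1.5) + (2)·(1.5) + (2)·(-2.5) + (-4)·(2.5)) / 3 = -12/3 = -4
  S[Y,Y] = ((-1.5)·(-1.5) + (1.5)·(1.5) + (-2.5)·(-2.5) + (2.5)·(2.5)) / 3 = 17/3 = 5.6667

S is symmetric (S[j,i] = S[i,j]). Assembling:

S = [[8, -4],
 [-4, 5.6667]]


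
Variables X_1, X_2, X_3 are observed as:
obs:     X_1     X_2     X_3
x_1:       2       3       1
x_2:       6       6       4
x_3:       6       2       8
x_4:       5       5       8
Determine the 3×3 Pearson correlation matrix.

Step 1 — column means:
  mean(X_1) = (2 + 6 + 6 + 5) / 4 = 19/4 = 4.75
  mean(X_2) = (3 + 6 + 2 + 5) / 4 = 16/4 = 4
  mean(X_3) = (1 + 4 + 8 + 8) / 4 = 21/4 = 5.25

Step 2 — sample variances and covariances s[i,j] = (1/(n-1)) · Σ_k (x_{k,i} - mean_i) · (x_{k,j} - mean_j), with n-1 = 3:
  s[X_1,X_1] = ((-2.75)·(-2.75) + (1.25)·(1.25) + (1.25)·(1.25) + (0.25)·(0.25)) / 3 = 10.75/3 = 3.5833
  s[X_1,X_2] = ((-2.75)·(-1) + (1.25)·(2) + (1.25)·(-2) + (0.25)·(1)) / 3 = 3/3 = 1
  s[X_1,X_3] = ((-2.75)·(-4.25) + (1.25)·(-1.25) + (1.25)·(2.75) + (0.25)·(2.75)) / 3 = 14.25/3 = 4.75
  s[X_2,X_2] = ((-1)·(-1) + (2)·(2) + (-2)·(-2) + (1)·(1)) / 3 = 10/3 = 3.3333
  s[X_2,X_3] = ((-1)·(-4.25) + (2)·(-1.25) + (-2)·(2.75) + (1)·(2.75)) / 3 = -1/3 = -0.3333
  s[X_3,X_3] = ((-4.25)·(-4.25) + (-1.25)·(-1.25) + (2.75)·(2.75) + (2.75)·(2.75)) / 3 = 34.75/3 = 11.5833
  Sample standard deviations s_i = √(s[i,i]):
  s(X_1) = √(3.5833) = 1.893
  s(X_2) = √(3.3333) = 1.8257
  s(X_3) = √(11.5833) = 3.4034

Step 3 — r_{ij} = s_{ij} / (s_i · s_j):
  r[X_1,X_1] = 1 (diagonal).
  r[X_1,X_2] = 1 / (1.893 · 1.8257) = 1 / 3.4561 = 0.2893
  r[X_1,X_3] = 4.75 / (1.893 · 3.4034) = 4.75 / 6.4426 = 0.7373
  r[X_2,X_2] = 1 (diagonal).
  r[X_2,X_3] = -0.3333 / (1.8257 · 3.4034) = -0.3333 / 6.2138 = -0.0536
  r[X_3,X_3] = 1 (diagonal).

R is symmetric with unit diagonal. Assembling:

R = [[1, 0.2893, 0.7373],
 [0.2893, 1, -0.0536],
 [0.7373, -0.0536, 1]]


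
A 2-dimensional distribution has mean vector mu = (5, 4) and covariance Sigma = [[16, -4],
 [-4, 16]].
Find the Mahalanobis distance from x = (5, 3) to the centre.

Step 1 — centre the observation: (x - mu) = (0, -1).

Step 2 — invert Sigma. det(Sigma) = 16·16 - (-4)² = 240.
  Sigma^{-1} = (1/det) · [[d, -b], [-b, a]] = [[0.0667, 0.0167],
 [0.0167, 0.0667]].

Step 3 — form the quadratic (x - mu)^T · Sigma^{-1} · (x - mu):
  Sigma^{-1} · (x - mu) = (-0.0167, -0.0667).
  (x - mu)^T · [Sigma^{-1} · (x - mu)] = (0)·(-0.0167) + (-1)·(-0.0667) = 0.0667.

Step 4 — take square root: d = √(0.0667) ≈ 0.2582.

d(x, mu) = √(0.0667) ≈ 0.2582


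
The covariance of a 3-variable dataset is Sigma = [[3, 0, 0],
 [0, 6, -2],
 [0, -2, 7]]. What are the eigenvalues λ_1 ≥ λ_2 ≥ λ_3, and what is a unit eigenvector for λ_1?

Step 1 — characteristic polynomial p(λ) = det(λI - Sigma) = λ³ - tr·λ² + c_1·λ - det, where tr = trace, c_1 = sum of the principal 2×2 minors, det = det(Sigma):
  tr = 3 + 6 + 7 = 16,
  c_1 = (3·6 - (0)²) + (3·7 - (0)²) + (6·7 - (-2)²) = 18 + 21 + 38 = 77,
  det = 3·(6·7 - (-2)²) - (0)·((0)·7 - (-2)·(0)) + (0)·((0)·(-2) - 6·(0)) = 3·(38) - (0)·(0) + (0)·(0) = 114.
  So p(λ) = λ³ - 16λ² + 77λ - 114.
Step 2 — look for an integer root (rational root theorem: any rational root is an integer divisor of 114). Testing λ = 3:
  p(3) = 27 - 144 + 231 - 114 = 0  ✓
  Dividing out (λ - 3): p(λ) = (λ - 3)(λ² - 13λ + 38).
Step 3 — remaining eigenvalues from the quadratic λ² - 13λ + 38 = 0:
  Δ = 13² - 4·38 = 169 - 152 = 17,  λ = (13 ± √17)/2 = (13 ± 4.1231)/2 ≈ 8.5616 or 4.4384.
  Sorted: λ_1 = 8.5616,  λ_2 = 4.4384,  λ_3 = 3  (check: sum = 16 = tr ✓).

Step 4 — unit eigenvector for λ_1 ≈ 8.5616: v spans the null space of (Sigma - λ_1 I), whose rows are
  r_1 = (-5.5616, 0, 0),  r_2 = (0, -2.5616, -2),  r_3 = (0, -2, -1.5616).
  v is orthogonal to every row, so take v ∝ r_1 × r_2 = ((0)·(-2) - (0)·(-2.5616), (0)·(0) - (-5.5616)·(-2), (-5.5616)·(-2.5616) - (0)·(0)) ≈ (0, -11.1231, 14.2462).
  Rescale (multiply by -1 so the first nonzero entry is positive): u = (0, 11.1231, -14.2462).
  ||u|| = √((0)² + (11.1231)² + (-14.2462)²) = √(326.678) ≈ 18.0742,  v_1 = u/||u|| ≈ (0, 0.6154, -0.7882) (||v_1|| = 1).

λ_1 = 8.5616,  λ_2 = 4.4384,  λ_3 = 3;  v_1 ≈ (0, 0.6154, -0.7882)


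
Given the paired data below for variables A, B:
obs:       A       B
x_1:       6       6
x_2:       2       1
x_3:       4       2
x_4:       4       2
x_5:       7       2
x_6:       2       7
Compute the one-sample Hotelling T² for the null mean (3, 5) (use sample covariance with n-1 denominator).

Step 1 — sample mean vector:
  mean(A) = (6 + 2 + 4 + 4 + 7 + 2) / 6 = 25/6 = 4.1667
  mean(B) = (6 + 1 + 2 + 2 + 2 + 7) / 6 = 20/6 = 3.3333
  x̄ = (4.1667, 3.3333),  deviation x̄ - mu_0 = (4.1667, 3.3333) - (3, 5) = (1.1667, -1.6667).

Step 2 — sample covariance matrix, S[i,j] = (1/(n-1)) · Σ_k (x_{k,i} - mean_i) · (x_{k,j} - mean_j), divisor n-1 = 5:
  S[A,A] = ((1.8333)·(1.8333) + (-2.1667)·(-2.1667) + (-0.1667)·(-0.1667) + (-0.1667)·(-0.1667) + (2.8333)·(2.8333) + (-2.1667)·(-2.1667)) / 5 = 20.8333/5 = 4.1667
  S[A,B] = ((1.8333)·(2.6667) + (-2.1667)·(-2.3333) + (-0.1667)·(-1.3333) + (-0.1667)·(-1.3333) + (2.8333)·(-1.3333) + (-2.1667)·(3.6667)) / 5 = -1.3333/5 = -0.2667
  S[B,B] = ((2.6667)·(2.6667) + (-2.3333)·(-2.3333) + (-1.3333)·(-1.3333) + (-1.3333)·(-1.3333) + (-1.3333)·(-1.3333) + (3.6667)·(3.6667)) / 5 = 31.3333/5 = 6.2667
  S = [[4.1667, -0.2667],
 [-0.2667, 6.2667]].

Step 3 — invert S. det(S) = 4.1667·6.2667 - (-0.2667)² = 26.04.
  S^{-1} = (1/det) · [[d, -b], [-b, a]] = [[0.2407, 0.0102],
 [0.0102, 0.16]].

Step 4 — quadratic form (x̄ - mu_0)^T · S^{-1} · (x̄ - mu_0):
  S^{-1} · (x̄ - mu_0) = (0.2637, -0.2547),
  (x̄ - mu_0)^T · [...] = (1.1667)·(0.2637) + (-1.6667)·(-0.2547) = 0.7322.

Step 5 — scale by n: T² = 6 · 0.7322 = 4.3932.

T² ≈ 4.3932


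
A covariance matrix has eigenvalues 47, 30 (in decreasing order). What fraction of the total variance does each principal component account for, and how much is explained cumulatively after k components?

Step 1 — total variance = trace(Sigma) = Σ λ_i = 47 + 30 = 77.

Step 2 — fraction explained by component i = λ_i / Σ λ:
  PC1: 47/77 = 0.6104
  PC2: 30/77 = 0.3896

Step 3 — cumulative fraction after k components = (λ_1 + ... + λ_k) / Σ λ:
  k = 1: 47/77 = 0.6104
  k = 2: (47 + 30)/77 = 77/77 = 1

Summary (fraction, with percent):

explained: PC1 0.6104 (61.04%), PC2 0.3896 (38.96%);  cumulative: 0.6104, 1


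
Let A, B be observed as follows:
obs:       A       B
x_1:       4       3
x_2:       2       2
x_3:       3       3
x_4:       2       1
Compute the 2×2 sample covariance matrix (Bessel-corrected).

Step 1 — column means:
  mean(A) = (4 + 2 + 3 + 2) / 4 = 11/4 = 2.75
  mean(B) = (3 + 2 + 3 + 1) / 4 = 9/4 = 2.25

Step 2 — sample covariance S[i,j] = (1/(n-1)) · Σ_k (x_{k,i} - mean_i) · (x_{k,j} - mean_j), with n-1 = 3.
  S[A,A] = ((1.25)·(1.25) + (-0.75)·(-0.75) + (0.25)·(0.25) + (-0.75)·(-0.75)) / 3 = 2.75/3 = 0.9167
  S[A,B] = ((1.25)·(0.75) + (-0.75)·(-0.25) + (0.25)·(0.75) + (-0.75)·(-1.25)) / 3 = 2.25/3 = 0.75
  S[B,B] = ((0.75)·(0.75) + (-0.25)·(-0.25) + (0.75)·(0.75) + (-1.25)·(-1.25)) / 3 = 2.75/3 = 0.9167

S is symmetric (S[j,i] = S[i,j]). Assembling:

S = [[0.9167, 0.75],
 [0.75, 0.9167]]


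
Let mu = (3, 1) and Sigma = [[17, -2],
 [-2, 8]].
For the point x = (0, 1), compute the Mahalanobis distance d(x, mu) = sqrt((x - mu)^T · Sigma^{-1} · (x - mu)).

Step 1 — centre the observation: (x - mu) = (-3, 0).

Step 2 — invert Sigma. det(Sigma) = 17·8 - (-2)² = 132.
  Sigma^{-1} = (1/det) · [[d, -b], [-b, a]] = [[0.0606, 0.0152],
 [0.0152, 0.1288]].

Step 3 — form the quadratic (x - mu)^T · Sigma^{-1} · (x - mu):
  Sigma^{-1} · (x - mu) = (-0.1818, -0.0455).
  (x - mu)^T · [Sigma^{-1} · (x - mu)] = (-3)·(-0.1818) + (0)·(-0.0455) = 0.5455.

Step 4 — take square root: d = √(0.5455) ≈ 0.7385.

d(x, mu) = √(0.5455) ≈ 0.7385


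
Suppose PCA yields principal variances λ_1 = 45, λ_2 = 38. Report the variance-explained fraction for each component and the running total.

Step 1 — total variance = trace(Sigma) = Σ λ_i = 45 + 38 = 83.

Step 2 — fraction explained by component i = λ_i / Σ λ:
  PC1: 45/83 = 0.5422
  PC2: 38/83 = 0.4578

Step 3 — cumulative fraction after k components = (λ_1 + ... + λ_k) / Σ λ:
  k = 1: 45/83 = 0.5422
  k = 2: (45 + 38)/83 = 83/83 = 1

Summary (fraction, with percent):

explained: PC1 0.5422 (54.22%), PC2 0.4578 (45.78%);  cumulative: 0.5422, 1


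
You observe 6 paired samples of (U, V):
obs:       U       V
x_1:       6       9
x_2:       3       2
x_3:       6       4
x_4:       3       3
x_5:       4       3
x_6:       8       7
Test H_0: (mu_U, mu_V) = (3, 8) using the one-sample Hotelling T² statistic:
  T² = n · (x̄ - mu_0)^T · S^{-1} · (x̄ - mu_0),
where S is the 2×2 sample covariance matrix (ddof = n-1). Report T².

Step 1 — sample mean vector:
  mean(U) = (6 + 3 + 6 + 3 + 4 + 8) / 6 = 30/6 = 5
  mean(V) = (9 + 2 + 4 + 3 + 3 + 7) / 6 = 28/6 = 4.6667
  x̄ = (5, 4.6667),  deviation x̄ - mu_0 = (5, 4.6667) - (3, 8) = (2, -3.3333).

Step 2 — sample covariance matrix, S[i,j] = (1/(n-1)) · Σ_k (x_{k,i} - mean_i) · (x_{k,j} - mean_j), divisor n-1 = 5:
  S[U,U] = ((1)·(1) + (-2)·(-2) + (1)·(1) + (-2)·(-2) + (-1)·(-1) + (3)·(3)) / 5 = 20/5 = 4
  S[U,V] = ((1)·(4.3333) + (-2)·(-2.6667) + (1)·(-0.6667) + (-2)·(-1.6667) + (-1)·(-1.6667) + (3)·(2.3333)) / 5 = 21/5 = 4.2
  S[V,V] = ((4.3333)·(4.3333) + (-2.6667)·(-2.6667) + (-0.6667)·(-0.6667) + (-1.6667)·(-1.6667) + (-1.6667)·(-1.6667) + (2.3333)·(2.3333)) / 5 = 37.3333/5 = 7.4667
  S = [[4, 4.2],
 [4.2, 7.4667]].

Step 3 — invert S. det(S) = 4·7.4667 - (4.2)² = 12.2267.
  S^{-1} = (1/det) · [[d, -b], [-b, a]] = [[0.6107, -0.3435],
 [-0.3435, 0.3272]].

Step 4 — quadratic form (x̄ - mu_0)^T · S^{-1} · (x̄ - mu_0):
  S^{-1} · (x̄ - mu_0) = (2.3664, -1.7775),
  (x̄ - mu_0)^T · [...] = (2)·(2.3664) + (-3.3333)·(-1.7775) = 10.6579.

Step 5 — scale by n: T² = 6 · 10.6579 = 63.9477.

T² ≈ 63.9477


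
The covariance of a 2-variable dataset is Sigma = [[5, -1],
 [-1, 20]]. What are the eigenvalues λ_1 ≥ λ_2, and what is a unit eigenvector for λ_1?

Step 1 — characteristic polynomial of 2×2 Sigma:
  det(Sigma - λI) = λ² - trace · λ + det = 0.
  trace = 5 + 20 = 25, det = 5·20 - (-1)² = 99.
Step 2 — discriminant:
  Δ = trace² - 4·det = 625 - 396 = 229.
Step 3 — eigenvalues:
  λ = (trace ± √Δ)/2 = (25 ± 15.1327)/2,
  λ_1 = 20.0664,  λ_2 = 4.9336.

Step 4 — unit eigenvector for λ_1: solve (Sigma - λ_1 I)v = 0. First row:
  (5 - 20.0664)·v_x + (-1)·v_y = 0, i.e. (-15.0664)·v_x + (-1)·v_y = 0,
  so v ∝ (b, λ_1 - a) = (-1, 15.0664); multiply by -1 so the first entry is positive: u = (1, -15.0664).
  ||u|| = √((1)² + (-15.0664)²) = √(227.9956) ≈ 15.0995,
  v_1 = u/||u|| ≈ (0.0662, -0.9978) (||v_1|| = 1).

λ_1 = 20.0664,  λ_2 = 4.9336;  v_1 ≈ (0.0662, -0.9978)


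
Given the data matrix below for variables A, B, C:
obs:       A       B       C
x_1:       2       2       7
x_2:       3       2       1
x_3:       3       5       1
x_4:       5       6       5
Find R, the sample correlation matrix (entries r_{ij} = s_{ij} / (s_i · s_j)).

Step 1 — column means:
  mean(A) = (2 + 3 + 3 + 5) / 4 = 13/4 = 3.25
  mean(B) = (2 + 2 + 5 + 6) / 4 = 15/4 = 3.75
  mean(C) = (7 + 1 + 1 + 5) / 4 = 14/4 = 3.5

Step 2 — sample variances and covariances s[i,j] = (1/(n-1)) · Σ_k (x_{k,i} - mean_i) · (x_{k,j} - mean_j), with n-1 = 3:
  s[A,A] = ((-1.25)·(-1.25) + (-0.25)·(-0.25) + (-0.25)·(-0.25) + (1.75)·(1.75)) / 3 = 4.75/3 = 1.5833
  s[A,B] = ((-1.25)·(-1.75) + (-0.25)·(-1.75) + (-0.25)·(1.25) + (1.75)·(2.25)) / 3 = 6.25/3 = 2.0833
  s[A,C] = ((-1.25)·(3.5) + (-0.25)·(-2.5) + (-0.25)·(-2.5) + (1.75)·(1.5)) / 3 = -0.5/3 = -0.1667
  s[B,B] = ((-1.75)·(-1.75) + (-1.75)·(-1.75) + (1.25)·(1.25) + (2.25)·(2.25)) / 3 = 12.75/3 = 4.25
  s[B,C] = ((-1.75)·(3.5) + (-1.75)·(-2.5) + (1.25)·(-2.5) + (2.25)·(1.5)) / 3 = -1.5/3 = -0.5
  s[C,C] = ((3.5)·(3.5) + (-2.5)·(-2.5) + (-2.5)·(-2.5) + (1.5)·(1.5)) / 3 = 27/3 = 9
  Sample standard deviations s_i = √(s[i,i]):
  s(A) = √(1.5833) = 1.2583
  s(B) = √(4.25) = 2.0616
  s(C) = √(9) = 3

Step 3 — r_{ij} = s_{ij} / (s_i · s_j):
  r[A,A] = 1 (diagonal).
  r[A,B] = 2.0833 / (1.2583 · 2.0616) = 2.0833 / 2.5941 = 0.8031
  r[A,C] = -0.1667 / (1.2583 · 3) = -0.1667 / 3.7749 = -0.0442
  r[B,B] = 1 (diagonal).
  r[B,C] = -0.5 / (2.0616 · 3) = -0.5 / 6.1847 = -0.0808
  r[C,C] = 1 (diagonal).

R is symmetric with unit diagonal. Assembling:

R = [[1, 0.8031, -0.0442],
 [0.8031, 1, -0.0808],
 [-0.0442, -0.0808, 1]]


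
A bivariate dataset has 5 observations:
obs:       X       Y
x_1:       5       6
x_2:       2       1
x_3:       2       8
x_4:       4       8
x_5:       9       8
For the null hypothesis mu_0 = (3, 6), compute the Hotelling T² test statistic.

Step 1 — sample mean vector:
  mean(X) = (5 + 2 + 2 + 4 + 9) / 5 = 22/5 = 4.4
  mean(Y) = (6 + 1 + 8 + 8 + 8) / 5 = 31/5 = 6.2
  x̄ = (4.4, 6.2),  deviation x̄ - mu_0 = (4.4, 6.2) - (3, 6) = (1.4, 0.2).

Step 2 — sample covariance matrix, S[i,j] = (1/(n-1)) · Σ_k (x_{k,i} - mean_i) · (x_{k,j} - mean_j), divisor n-1 = 4:
  S[X,X] = ((0.6)·(0.6) + (-2.4)·(-2.4) + (-2.4)·(-2.4) + (-0.4)·(-0.4) + (4.6)·(4.6)) / 4 = 33.2/4 = 8.3
  S[X,Y] = ((0.6)·(-0.2) + (-2.4)·(-5.2) + (-2.4)·(1.8) + (-0.4)·(1.8) + (4.6)·(1.8)) / 4 = 15.6/4 = 3.9
  S[Y,Y] = ((-0.2)·(-0.2) + (-5.2)·(-5.2) + (1.8)·(1.8) + (1.8)·(1.8) + (1.8)·(1.8)) / 4 = 36.8/4 = 9.2
  S = [[8.3, 3.9],
 [3.9, 9.2]].

Step 3 — invert S. det(S) = 8.3·9.2 - (3.9)² = 61.15.
  S^{-1} = (1/det) · [[d, -b], [-b, a]] = [[0.1504, -0.0638],
 [-0.0638, 0.1357]].

Step 4 — quadratic form (x̄ - mu_0)^T · S^{-1} · (x̄ - mu_0):
  S^{-1} · (x̄ - mu_0) = (0.1979, -0.0621),
  (x̄ - mu_0)^T · [...] = (1.4)·(0.1979) + (0.2)·(-0.0621) = 0.2646.

Step 5 — scale by n: T² = 5 · 0.2646 = 1.323.

T² ≈ 1.323


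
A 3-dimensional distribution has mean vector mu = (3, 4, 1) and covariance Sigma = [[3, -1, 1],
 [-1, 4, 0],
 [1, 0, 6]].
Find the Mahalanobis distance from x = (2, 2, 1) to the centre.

Step 1 — centre the observation: (x - mu) = (-1, -2, 0).

Step 2 — invert Sigma (cofactor / det for 3×3, or solve directly):
  Sigma^{-1} = [[0.3871, 0.0968, -0.0645],
 [0.0968, 0.2742, -0.0161],
 [-0.0645, -0.0161, 0.1774]].

Step 3 — form the quadratic (x - mu)^T · Sigma^{-1} · (x - mu):
  Sigma^{-1} · (x - mu) = (-0.5806, -0.6452, 0.0968).
  (x - mu)^T · [Sigma^{-1} · (x - mu)] = (-1)·(-0.5806) + (-2)·(-0.6452) + (0)·(0.0968) = 1.871.

Step 4 — take square root: d = √(1.871) ≈ 1.3678.

d(x, mu) = √(1.871) ≈ 1.3678


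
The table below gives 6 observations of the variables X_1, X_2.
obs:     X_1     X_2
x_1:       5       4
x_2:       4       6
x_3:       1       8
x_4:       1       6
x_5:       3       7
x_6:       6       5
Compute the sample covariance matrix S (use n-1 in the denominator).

Step 1 — column means:
  mean(X_1) = (5 + 4 + 1 + 1 + 3 + 6) / 6 = 20/6 = 3.3333
  mean(X_2) = (4 + 6 + 8 + 6 + 7 + 5) / 6 = 36/6 = 6

Step 2 — sample covariance S[i,j] = (1/(n-1)) · Σ_k (x_{k,i} - mean_i) · (x_{k,j} - mean_j), with n-1 = 5.
  S[X_1,X_1] = ((1.6667)·(1.6667) + (0.6667)·(0.6667) + (-2.3333)·(-2.3333) + (-2.3333)·(-2.3333) + (-0.3333)·(-0.3333) + (2.6667)·(2.6667)) / 5 = 21.3333/5 = 4.2667
  S[X_1,X_2] = ((1.6667)·(-2) + (0.6667)·(0) + (-2.3333)·(2) + (-2.3333)·(0) + (-0.3333)·(1) + (2.6667)·(-1)) / 5 = -11/5 = -2.2
  S[X_2,X_2] = ((-2)·(-2) + (0)·(0) + (2)·(2) + (0)·(0) + (1)·(1) + (-1)·(-1)) / 5 = 10/5 = 2

S is symmetric (S[j,i] = S[i,j]). Assembling:

S = [[4.2667, -2.2],
 [-2.2, 2]]


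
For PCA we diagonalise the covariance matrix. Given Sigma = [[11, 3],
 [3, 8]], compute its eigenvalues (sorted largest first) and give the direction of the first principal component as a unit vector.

Step 1 — characteristic polynomial of 2×2 Sigma:
  det(Sigma - λI) = λ² - trace · λ + det = 0.
  trace = 11 + 8 = 19, det = 11·8 - (3)² = 79.
Step 2 — discriminant:
  Δ = trace² - 4·det = 361 - 316 = 45.
Step 3 — eigenvalues:
  λ = (trace ± √Δ)/2 = (19 ± 6.7082)/2,
  λ_1 = 12.8541,  λ_2 = 6.1459.

Step 4 — unit eigenvector for λ_1: solve (Sigma - λ_1 I)v = 0. First row:
  (11 - 12.8541)·v_x + (3)·v_y = 0, i.e. (-1.8541)·v_x + (3)·v_y = 0,
  so v ∝ (b, λ_1 - a) = (3, 1.8541) = u.
  ||u|| = √((3)² + (1.8541)²) = √(12.4377) ≈ 3.5267,
  v_1 = u/||u|| ≈ (0.8507, 0.5257) (||v_1|| = 1).

λ_1 = 12.8541,  λ_2 = 6.1459;  v_1 ≈ (0.8507, 0.5257)


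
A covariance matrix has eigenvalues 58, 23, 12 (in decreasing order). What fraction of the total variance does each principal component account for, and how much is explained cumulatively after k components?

Step 1 — total variance = trace(Sigma) = Σ λ_i = 58 + 23 + 12 = 93.

Step 2 — fraction explained by component i = λ_i / Σ λ:
  PC1: 58/93 = 0.6237
  PC2: 23/93 = 0.2473
  PC3: 12/93 = 0.129

Step 3 — cumulative fraction after k components = (λ_1 + ... + λ_k) / Σ λ:
  k = 1: 58/93 = 0.6237
  k = 2: (58 + 23)/93 = 81/93 = 0.871
  k = 3: (58 + 23 + 12)/93 = 93/93 = 1

Summary (fraction, with percent):

explained: PC1 0.6237 (62.37%), PC2 0.2473 (24.73%), PC3 0.129 (12.9%);  cumulative: 0.6237, 0.871, 1


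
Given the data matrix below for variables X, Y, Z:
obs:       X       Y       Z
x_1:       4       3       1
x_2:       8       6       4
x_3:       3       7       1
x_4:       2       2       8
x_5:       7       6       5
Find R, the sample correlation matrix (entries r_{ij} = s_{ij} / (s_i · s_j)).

Step 1 — column means:
  mean(X) = (4 + 8 + 3 + 2 + 7) / 5 = 24/5 = 4.8
  mean(Y) = (3 + 6 + 7 + 2 + 6) / 5 = 24/5 = 4.8
  mean(Z) = (1 + 4 + 1 + 8 + 5) / 5 = 19/5 = 3.8

Step 2 — sample variances and covariances s[i,j] = (1/(n-1)) · Σ_k (x_{k,i} - mean_i) · (x_{k,j} - mean_j), with n-1 = 4:
  s[X,X] = ((-0.8)·(-0.8) + (3.2)·(3.2) + (-1.8)·(-1.8) + (-2.8)·(-2.8) + (2.2)·(2.2)) / 4 = 26.8/4 = 6.7
  s[X,Y] = ((-0.8)·(-1.8) + (3.2)·(1.2) + (-1.8)·(2.2) + (-2.8)·(-2.8) + (2.2)·(1.2)) / 4 = 11.8/4 = 2.95
  s[X,Z] = ((-0.8)·(-2.8) + (3.2)·(0.2) + (-1.8)·(-2.8) + (-2.8)·(4.2) + (2.2)·(1.2)) / 4 = -1.2/4 = -0.3
  s[Y,Y] = ((-1.8)·(-1.8) + (1.2)·(1.2) + (2.2)·(2.2) + (-2.8)·(-2.8) + (1.2)·(1.2)) / 4 = 18.8/4 = 4.7
  s[Y,Z] = ((-1.8)·(-2.8) + (1.2)·(0.2) + (2.2)·(-2.8) + (-2.8)·(4.2) + (1.2)·(1.2)) / 4 = -11.2/4 = -2.8
  s[Z,Z] = ((-2.8)·(-2.8) + (0.2)·(0.2) + (-2.8)·(-2.8) + (4.2)·(4.2) + (1.2)·(1.2)) / 4 = 34.8/4 = 8.7
  Sample standard deviations s_i = √(s[i,i]):
  s(X) = √(6.7) = 2.5884
  s(Y) = √(4.7) = 2.1679
  s(Z) = √(8.7) = 2.9496

Step 3 — r_{ij} = s_{ij} / (s_i · s_j):
  r[X,X] = 1 (diagonal).
  r[X,Y] = 2.95 / (2.5884 · 2.1679) = 2.95 / 5.6116 = 0.5257
  r[X,Z] = -0.3 / (2.5884 · 2.9496) = -0.3 / 7.6348 = -0.0393
  r[Y,Y] = 1 (diagonal).
  r[Y,Z] = -2.8 / (2.1679 · 2.9496) = -2.8 / 6.3945 = -0.4379
  r[Z,Z] = 1 (diagonal).

R is symmetric with unit diagonal. Assembling:

R = [[1, 0.5257, -0.0393],
 [0.5257, 1, -0.4379],
 [-0.0393, -0.4379, 1]]


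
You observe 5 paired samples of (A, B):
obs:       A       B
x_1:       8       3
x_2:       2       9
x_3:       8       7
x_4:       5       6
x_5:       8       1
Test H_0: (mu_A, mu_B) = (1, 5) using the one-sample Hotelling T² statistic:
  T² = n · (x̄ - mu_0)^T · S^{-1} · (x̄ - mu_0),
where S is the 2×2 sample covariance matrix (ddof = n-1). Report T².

Step 1 — sample mean vector:
  mean(A) = (8 + 2 + 8 + 5 + 8) / 5 = 31/5 = 6.2
  mean(B) = (3 + 9 + 7 + 6 + 1) / 5 = 26/5 = 5.2
  x̄ = (6.2, 5.2),  deviation x̄ - mu_0 = (6.2, 5.2) - (1, 5) = (5.2, 0.2).

Step 2 — sample covariance matrix, S[i,j] = (1/(n-1)) · Σ_k (x_{k,i} - mean_i) · (x_{k,j} - mean_j), divisor n-1 = 4:
  S[A,A] = ((1.8)·(1.8) + (-4.2)·(-4.2) + (1.8)·(1.8) + (-1.2)·(-1.2) + (1.8)·(1.8)) / 4 = 28.8/4 = 7.2
  S[A,B] = ((1.8)·(-2.2) + (-4.2)·(3.8) + (1.8)·(1.8) + (-1.2)·(0.8) + (1.8)·(-4.2)) / 4 = -25.2/4 = -6.3
  S[B,B] = ((-2.2)·(-2.2) + (3.8)·(3.8) + (1.8)·(1.8) + (0.8)·(0.8) + (-4.2)·(-4.2)) / 4 = 40.8/4 = 10.2
  S = [[7.2, -6.3],
 [-6.3, 10.2]].

Step 3 — invert S. det(S) = 7.2·10.2 - (-6.3)² = 33.75.
  S^{-1} = (1/det) · [[d, -b], [-b, a]] = [[0.3022, 0.1867],
 [0.1867, 0.2133]].

Step 4 — quadratic form (x̄ - mu_0)^T · S^{-1} · (x̄ - mu_0):
  S^{-1} · (x̄ - mu_0) = (1.6089, 1.0133),
  (x̄ - mu_0)^T · [...] = (5.2)·(1.6089) + (0.2)·(1.0133) = 8.5689.

Step 5 — scale by n: T² = 5 · 8.5689 = 42.8444.

T² ≈ 42.8444


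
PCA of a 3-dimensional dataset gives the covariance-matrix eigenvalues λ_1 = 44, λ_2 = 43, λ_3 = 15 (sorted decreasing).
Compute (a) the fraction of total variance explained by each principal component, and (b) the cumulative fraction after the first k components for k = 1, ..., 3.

Step 1 — total variance = trace(Sigma) = Σ λ_i = 44 + 43 + 15 = 102.

Step 2 — fraction explained by component i = λ_i / Σ λ:
  PC1: 44/102 = 0.4314
  PC2: 43/102 = 0.4216
  PC3: 15/102 = 0.1471

Step 3 — cumulative fraction after k components = (λ_1 + ... + λ_k) / Σ λ:
  k = 1: 44/102 = 0.4314
  k = 2: (44 + 43)/102 = 87/102 = 0.8529
  k = 3: (44 + 43 + 15)/102 = 102/102 = 1

Summary (fraction, with percent):

explained: PC1 0.4314 (43.14%), PC2 0.4216 (42.16%), PC3 0.1471 (14.71%);  cumulative: 0.4314, 0.8529, 1


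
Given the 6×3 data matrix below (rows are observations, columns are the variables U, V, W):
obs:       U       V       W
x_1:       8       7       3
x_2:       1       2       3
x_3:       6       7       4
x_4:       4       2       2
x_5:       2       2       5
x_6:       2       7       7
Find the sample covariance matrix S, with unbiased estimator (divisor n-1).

Step 1 — column means:
  mean(U) = (8 + 1 + 6 + 4 + 2 + 2) / 6 = 23/6 = 3.8333
  mean(V) = (7 + 2 + 7 + 2 + 2 + 7) / 6 = 27/6 = 4.5
  mean(W) = (3 + 3 + 4 + 2 + 5 + 7) / 6 = 24/6 = 4

Step 2 — sample covariance S[i,j] = (1/(n-1)) · Σ_k (x_{k,i} - mean_i) · (x_{k,j} - mean_j), with n-1 = 5.
  S[U,U] = ((4.1667)·(4.1667) + (-2.8333)·(-2.8333) + (2.1667)·(2.1667) + (0.1667)·(0.1667) + (-1.8333)·(-1.8333) + (-1.8333)·(-1.8333)) / 5 = 36.8333/5 = 7.3667
  S[U,V] = ((4.1667)·(2.5) + (-2.8333)·(-2.5) + (2.1667)·(2.5) + (0.1667)·(-2.5) + (-1.8333)·(-2.5) + (-1.8333)·(2.5)) / 5 = 22.5/5 = 4.5
  S[U,W] = ((4.1667)·(-1) + (-2.8333)·(-1) + (2.1667)·(0) + (0.1667)·(-2) + (-1.8333)·(1) + (-1.8333)·(3)) / 5 = -9/5 = -1.8
  S[V,V] = ((2.5)·(2.5) + (-2.5)·(-2.5) + (2.5)·(2.5) + (-2.5)·(-2.5) + (-2.5)·(-2.5) + (2.5)·(2.5)) / 5 = 37.5/5 = 7.5
  S[V,W] = ((2.5)·(-1) + (-2.5)·(-1) + (2.5)·(0) + (-2.5)·(-2) + (-2.5)·(1) + (2.5)·(3)) / 5 = 10/5 = 2
  S[W,W] = ((-1)·(-1) + (-1)·(-1) + (0)·(0) + (-2)·(-2) + (1)·(1) + (3)·(3)) / 5 = 16/5 = 3.2

S is symmetric (S[j,i] = S[i,j]). Assembling:

S = [[7.3667, 4.5, -1.8],
 [4.5, 7.5, 2],
 [-1.8, 2, 3.2]]


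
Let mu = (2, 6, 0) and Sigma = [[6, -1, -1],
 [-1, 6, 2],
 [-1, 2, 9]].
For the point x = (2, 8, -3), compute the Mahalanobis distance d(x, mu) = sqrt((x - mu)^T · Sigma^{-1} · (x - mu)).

Step 1 — centre the observation: (x - mu) = (0, 2, -3).

Step 2 — invert Sigma (cofactor / det for 3×3, or solve directly):
  Sigma^{-1} = [[0.173, 0.0242, 0.0138],
 [0.0242, 0.1834, -0.0381],
 [0.0138, -0.0381, 0.1211]].

Step 3 — form the quadratic (x - mu)^T · Sigma^{-1} · (x - mu):
  Sigma^{-1} · (x - mu) = (0.0069, 0.481, -0.4394).
  (x - mu)^T · [Sigma^{-1} · (x - mu)] = (0)·(0.0069) + (2)·(0.481) + (-3)·(-0.4394) = 2.2803.

Step 4 — take square root: d = √(2.2803) ≈ 1.5101.

d(x, mu) = √(2.2803) ≈ 1.5101


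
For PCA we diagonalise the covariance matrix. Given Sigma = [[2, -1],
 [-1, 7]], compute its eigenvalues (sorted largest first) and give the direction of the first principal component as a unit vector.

Step 1 — characteristic polynomial of 2×2 Sigma:
  det(Sigma - λI) = λ² - trace · λ + det = 0.
  trace = 2 + 7 = 9, det = 2·7 - (-1)² = 13.
Step 2 — discriminant:
  Δ = trace² - 4·det = 81 - 52 = 29.
Step 3 — eigenvalues:
  λ = (trace ± √Δ)/2 = (9 ± 5.3852)/2,
  λ_1 = 7.1926,  λ_2 = 1.8074.

Step 4 — unit eigenvector for λ_1: solve (Sigma - λ_1 I)v = 0. First row:
  (2 - 7.1926)·v_x + (-1)·v_y = 0, i.e. (-5.1926)·v_x + (-1)·v_y = 0,
  so v ∝ (b, λ_1 - a) = (-1, 5.1926); multiply by -1 so the first entry is positive: u = (1, -5.1926).
  ||u|| = √((1)² + (-5.1926)²) = √(27.9629) ≈ 5.288,
  v_1 = u/||u|| ≈ (0.1891, -0.982) (||v_1|| = 1).

λ_1 = 7.1926,  λ_2 = 1.8074;  v_1 ≈ (0.1891, -0.982)


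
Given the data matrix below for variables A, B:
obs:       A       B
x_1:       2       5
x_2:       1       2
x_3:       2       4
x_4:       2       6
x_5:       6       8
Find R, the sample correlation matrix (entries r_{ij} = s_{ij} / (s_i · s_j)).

Step 1 — column means:
  mean(A) = (2 + 1 + 2 + 2 + 6) / 5 = 13/5 = 2.6
  mean(B) = (5 + 2 + 4 + 6 + 8) / 5 = 25/5 = 5

Step 2 — sample variances and covariances s[i,j] = (1/(n-1)) · Σ_k (x_{k,i} - mean_i) · (x_{k,j} - mean_j), with n-1 = 4:
  s[A,A] = ((-0.6)·(-0.6) + (-1.6)·(-1.6) + (-0.6)·(-0.6) + (-0.6)·(-0.6) + (3.4)·(3.4)) / 4 = 15.2/4 = 3.8
  s[A,B] = ((-0.6)·(0) + (-1.6)·(-3) + (-0.6)·(-1) + (-0.6)·(1) + (3.4)·(3)) / 4 = 15/4 = 3.75
  s[B,B] = ((0)·(0) + (-3)·(-3) + (-1)·(-1) + (1)·(1) + (3)·(3)) / 4 = 20/4 = 5
  Sample standard deviations s_i = √(s[i,i]):
  s(A) = √(3.8) = 1.9494
  s(B) = √(5) = 2.2361

Step 3 — r_{ij} = s_{ij} / (s_i · s_j):
  r[A,A] = 1 (diagonal).
  r[A,B] = 3.75 / (1.9494 · 2.2361) = 3.75 / 4.3589 = 0.8603
  r[B,B] = 1 (diagonal).

R is symmetric with unit diagonal. Assembling:

R = [[1, 0.8603],
 [0.8603, 1]]


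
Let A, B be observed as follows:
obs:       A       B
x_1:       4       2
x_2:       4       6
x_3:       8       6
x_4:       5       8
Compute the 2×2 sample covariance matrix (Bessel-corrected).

Step 1 — column means:
  mean(A) = (4 + 4 + 8 + 5) / 4 = 21/4 = 5.25
  mean(B) = (2 + 6 + 6 + 8) / 4 = 22/4 = 5.5

Step 2 — sample covariance S[i,j] = (1/(n-1)) · Σ_k (x_{k,i} - mean_i) · (x_{k,j} - mean_j), with n-1 = 3.
  S[A,A] = ((-1.25)·(-1.25) + (-1.25)·(-1.25) + (2.75)·(2.75) + (-0.25)·(-0.25)) / 3 = 10.75/3 = 3.5833
  S[A,B] = ((-1.25)·(-3.5) + (-1.25)·(0.5) + (2.75)·(0.5) + (-0.25)·(2.5)) / 3 = 4.5/3 = 1.5
  S[B,B] = ((-3.5)·(-3.5) + (0.5)·(0.5) + (0.5)·(0.5) + (2.5)·(2.5)) / 3 = 19/3 = 6.3333

S is symmetric (S[j,i] = S[i,j]). Assembling:

S = [[3.5833, 1.5],
 [1.5, 6.3333]]


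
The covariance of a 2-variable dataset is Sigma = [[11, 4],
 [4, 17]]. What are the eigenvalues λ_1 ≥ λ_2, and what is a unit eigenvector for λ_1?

Step 1 — characteristic polynomial of 2×2 Sigma:
  det(Sigma - λI) = λ² - trace · λ + det = 0.
  trace = 11 + 17 = 28, det = 11·17 - (4)² = 171.
Step 2 — discriminant:
  Δ = trace² - 4·det = 784 - 684 = 100.
Step 3 — eigenvalues:
  λ = (trace ± √Δ)/2 = (28 ± 10)/2,
  λ_1 = 19,  λ_2 = 9.

Step 4 — unit eigenvector for λ_1: solve (Sigma - λ_1 I)v = 0. First row:
  (11 - 19)·v_x + (4)·v_y = 0, i.e. (-8)·v_x + (4)·v_y = 0,
  so v ∝ (b, λ_1 - a) = (4, 8) = u.
  ||u|| = √((4)² + (8)²) = √(80) ≈ 8.9443,
  v_1 = u/||u|| ≈ (0.4472, 0.8944) (||v_1|| = 1).

λ_1 = 19,  λ_2 = 9;  v_1 ≈ (0.4472, 0.8944)


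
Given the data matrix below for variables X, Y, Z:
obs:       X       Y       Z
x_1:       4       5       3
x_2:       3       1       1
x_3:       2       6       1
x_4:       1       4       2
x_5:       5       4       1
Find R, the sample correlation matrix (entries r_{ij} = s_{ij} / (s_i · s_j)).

Step 1 — column means:
  mean(X) = (4 + 3 + 2 + 1 + 5) / 5 = 15/5 = 3
  mean(Y) = (5 + 1 + 6 + 4 + 4) / 5 = 20/5 = 4
  mean(Z) = (3 + 1 + 1 + 2 + 1) / 5 = 8/5 = 1.6

Step 2 — sample variances and covariances s[i,j] = (1/(n-1)) · Σ_k (x_{k,i} - mean_i) · (x_{k,j} - mean_j), with n-1 = 4:
  s[X,X] = ((1)·(1) + (0)·(0) + (-1)·(-1) + (-2)·(-2) + (2)·(2)) / 4 = 10/4 = 2.5
  s[X,Y] = ((1)·(1) + (0)·(-3) + (-1)·(2) + (-2)·(0) + (2)·(0)) / 4 = -1/4 = -0.25
  s[X,Z] = ((1)·(1.4) + (0)·(-0.6) + (-1)·(-0.6) + (-2)·(0.4) + (2)·(-0.6)) / 4 = 0/4 = 0
  s[Y,Y] = ((1)·(1) + (-3)·(-3) + (2)·(2) + (0)·(0) + (0)·(0)) / 4 = 14/4 = 3.5
  s[Y,Z] = ((1)·(1.4) + (-3)·(-0.6) + (2)·(-0.6) + (0)·(0.4) + (0)·(-0.6)) / 4 = 2/4 = 0.5
  s[Z,Z] = ((1.4)·(1.4) + (-0.6)·(-0.6) + (-0.6)·(-0.6) + (0.4)·(0.4) + (-0.6)·(-0.6)) / 4 = 3.2/4 = 0.8
  Sample standard deviations s_i = √(s[i,i]):
  s(X) = √(2.5) = 1.5811
  s(Y) = √(3.5) = 1.8708
  s(Z) = √(0.8) = 0.8944

Step 3 — r_{ij} = s_{ij} / (s_i · s_j):
  r[X,X] = 1 (diagonal).
  r[X,Y] = -0.25 / (1.5811 · 1.8708) = -0.25 / 2.958 = -0.0845
  r[X,Z] = 0 / (1.5811 · 0.8944) = 0 / 1.4142 = 0
  r[Y,Y] = 1 (diagonal).
  r[Y,Z] = 0.5 / (1.8708 · 0.8944) = 0.5 / 1.6733 = 0.2988
  r[Z,Z] = 1 (diagonal).

R is symmetric with unit diagonal. Assembling:

R = [[1, -0.0845, 0],
 [-0.0845, 1, 0.2988],
 [0, 0.2988, 1]]


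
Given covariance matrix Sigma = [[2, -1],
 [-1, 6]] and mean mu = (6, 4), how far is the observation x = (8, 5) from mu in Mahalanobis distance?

Step 1 — centre the observation: (x - mu) = (2, 1).

Step 2 — invert Sigma. det(Sigma) = 2·6 - (-1)² = 11.
  Sigma^{-1} = (1/det) · [[d, -b], [-b, a]] = [[0.5455, 0.0909],
 [0.0909, 0.1818]].

Step 3 — form the quadratic (x - mu)^T · Sigma^{-1} · (x - mu):
  Sigma^{-1} · (x - mu) = (1.1818, 0.3636).
  (x - mu)^T · [Sigma^{-1} · (x - mu)] = (2)·(1.1818) + (1)·(0.3636) = 2.7273.

Step 4 — take square root: d = √(2.7273) ≈ 1.6514.

d(x, mu) = √(2.7273) ≈ 1.6514


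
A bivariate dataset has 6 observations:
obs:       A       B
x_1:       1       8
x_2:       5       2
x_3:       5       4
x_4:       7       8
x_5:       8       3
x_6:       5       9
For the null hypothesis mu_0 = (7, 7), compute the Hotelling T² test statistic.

Step 1 — sample mean vector:
  mean(A) = (1 + 5 + 5 + 7 + 8 + 5) / 6 = 31/6 = 5.1667
  mean(B) = (8 + 2 + 4 + 8 + 3 + 9) / 6 = 34/6 = 5.6667
  x̄ = (5.1667, 5.6667),  deviation x̄ - mu_0 = (5.1667, 5.6667) - (7, 7) = (-1.8333, -1.3333).

Step 2 — sample covariance matrix, S[i,j] = (1/(n-1)) · Σ_k (x_{k,i} - mean_i) · (x_{k,j} - mean_j), divisor n-1 = 5:
  S[A,A] = ((-4.1667)·(-4.1667) + (-0.1667)·(-0.1667) + (-0.1667)·(-0.1667) + (1.8333)·(1.8333) + (2.8333)·(2.8333) + (-0.1667)·(-0.1667)) / 5 = 28.8333/5 = 5.7667
  S[A,B] = ((-4.1667)·(2.3333) + (-0.1667)·(-3.6667) + (-0.1667)·(-1.6667) + (1.8333)·(2.3333) + (2.8333)·(-2.6667) + (-0.1667)·(3.3333)) / 5 = -12.6667/5 = -2.5333
  S[B,B] = ((2.3333)·(2.3333) + (-3.6667)·(-3.6667) + (-1.6667)·(-1.6667) + (2.3333)·(2.3333) + (-2.6667)·(-2.6667) + (3.3333)·(3.3333)) / 5 = 45.3333/5 = 9.0667
  S = [[5.7667, -2.5333],
 [-2.5333, 9.0667]].

Step 3 — invert S. det(S) = 5.7667·9.0667 - (-2.5333)² = 45.8667.
  S^{-1} = (1/det) · [[d, -b], [-b, a]] = [[0.1977, 0.0552],
 [0.0552, 0.1257]].

Step 4 — quadratic form (x̄ - mu_0)^T · S^{-1} · (x̄ - mu_0):
  S^{-1} · (x̄ - mu_0) = (-0.436, -0.2689),
  (x̄ - mu_0)^T · [...] = (-1.8333)·(-0.436) + (-1.3333)·(-0.2689) = 1.1579.

Step 5 — scale by n: T² = 6 · 1.1579 = 6.9477.

T² ≈ 6.9477


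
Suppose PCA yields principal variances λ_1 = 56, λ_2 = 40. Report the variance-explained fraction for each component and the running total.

Step 1 — total variance = trace(Sigma) = Σ λ_i = 56 + 40 = 96.

Step 2 — fraction explained by component i = λ_i / Σ λ:
  PC1: 56/96 = 0.5833
  PC2: 40/96 = 0.4167

Step 3 — cumulative fraction after k components = (λ_1 + ... + λ_k) / Σ λ:
  k = 1: 56/96 = 0.5833
  k = 2: (56 + 40)/96 = 96/96 = 1

Summary (fraction, with percent):

explained: PC1 0.5833 (58.33%), PC2 0.4167 (41.67%);  cumulative: 0.5833, 1


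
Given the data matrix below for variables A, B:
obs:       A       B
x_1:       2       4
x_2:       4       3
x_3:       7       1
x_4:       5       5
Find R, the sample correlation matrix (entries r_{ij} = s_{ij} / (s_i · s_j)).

Step 1 — column means:
  mean(A) = (2 + 4 + 7 + 5) / 4 = 18/4 = 4.5
  mean(B) = (4 + 3 + 1 + 5) / 4 = 13/4 = 3.25

Step 2 — sample variances and covariances s[i,j] = (1/(n-1)) · Σ_k (x_{k,i} - mean_i) · (x_{k,j} - mean_j), with n-1 = 3:
  s[A,A] = ((-2.5)·(-2.5) + (-0.5)·(-0.5) + (2.5)·(2.5) + (0.5)·(0.5)) / 3 = 13/3 = 4.3333
  s[A,B] = ((-2.5)·(0.75) + (-0.5)·(-0.25) + (2.5)·(-2.25) + (0.5)·(1.75)) / 3 = -6.5/3 = -2.1667
  s[B,B] = ((0.75)·(0.75) + (-0.25)·(-0.25) + (-2.25)·(-2.25) + (1.75)·(1.75)) / 3 = 8.75/3 = 2.9167
  Sample standard deviations s_i = √(s[i,i]):
  s(A) = √(4.3333) = 2.0817
  s(B) = √(2.9167) = 1.7078

Step 3 — r_{ij} = s_{ij} / (s_i · s_j):
  r[A,A] = 1 (diagonal).
  r[A,B] = -2.1667 / (2.0817 · 1.7078) = -2.1667 / 3.5551 = -0.6094
  r[B,B] = 1 (diagonal).

R is symmetric with unit diagonal. Assembling:

R = [[1, -0.6094],
 [-0.6094, 1]]


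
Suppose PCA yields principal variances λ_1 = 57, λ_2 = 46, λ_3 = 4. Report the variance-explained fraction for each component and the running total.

Step 1 — total variance = trace(Sigma) = Σ λ_i = 57 + 46 + 4 = 107.

Step 2 — fraction explained by component i = λ_i / Σ λ:
  PC1: 57/107 = 0.5327
  PC2: 46/107 = 0.4299
  PC3: 4/107 = 0.0374

Step 3 — cumulative fraction after k components = (λ_1 + ... + λ_k) / Σ λ:
  k = 1: 57/107 = 0.5327
  k = 2: (57 + 46)/107 = 103/107 = 0.9626
  k = 3: (57 + 46 + 4)/107 = 107/107 = 1

Summary (fraction, with percent):

explained: PC1 0.5327 (53.27%), PC2 0.4299 (42.99%), PC3 0.0374 (3.74%);  cumulative: 0.5327, 0.9626, 1


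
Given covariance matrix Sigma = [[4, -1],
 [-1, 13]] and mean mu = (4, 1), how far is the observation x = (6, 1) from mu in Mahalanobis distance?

Step 1 — centre the observation: (x - mu) = (2, 0).

Step 2 — invert Sigma. det(Sigma) = 4·13 - (-1)² = 51.
  Sigma^{-1} = (1/det) · [[d, -b], [-b, a]] = [[0.2549, 0.0196],
 [0.0196, 0.0784]].

Step 3 — form the quadratic (x - mu)^T · Sigma^{-1} · (x - mu):
  Sigma^{-1} · (x - mu) = (0.5098, 0.0392).
  (x - mu)^T · [Sigma^{-1} · (x - mu)] = (2)·(0.5098) + (0)·(0.0392) = 1.0196.

Step 4 — take square root: d = √(1.0196) ≈ 1.0098.

d(x, mu) = √(1.0196) ≈ 1.0098
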